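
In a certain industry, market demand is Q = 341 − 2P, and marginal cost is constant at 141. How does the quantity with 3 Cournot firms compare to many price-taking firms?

Inverting demand: P = 170.5 − 0.5Q.
Cournot with 3 identical firms: the symmetric best-response condition is 170.5 − 2q = 141. Each firm produces q = 14.75, total output Q = 44.25, price P = 148.375.
Perfect competition: P = MC = 141, so 170.5 − 0.5Q = 141 and Q = 59.

Cournot: Q = 44.25; Competition: Q = 59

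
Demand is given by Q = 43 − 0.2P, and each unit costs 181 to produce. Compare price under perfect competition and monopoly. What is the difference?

P rises by 17

Inverting demand: P = 215 − 5Q.
Competitive firms price at marginal cost: P = 181, giving Q = 6.8.
The monopolist equates marginal revenue to marginal cost: 215 − 10Q = 181, so Q = 3.4. From demand, P = 198.
Change in price: 198 − 181 = 17.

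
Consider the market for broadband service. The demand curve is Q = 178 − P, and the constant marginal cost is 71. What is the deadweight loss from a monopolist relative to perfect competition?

DWL = 1431.125

Inverting demand: P = 178 − Q.
Under competition P = MC = 71, so Q = (178 − 71)/1 = 107.
The monopolist equates marginal revenue to marginal cost: 178 − 2Q = 71, so Q = 53.5. From demand, P = 124.5.
DWL is the triangle between Q = 53.5 and Q = 107: ½·(107 − 53.5)·(124.5 − 71) = 1431.125.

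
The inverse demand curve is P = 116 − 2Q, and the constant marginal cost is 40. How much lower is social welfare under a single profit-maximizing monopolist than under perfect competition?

TS falls by 361

Perfect competition: P = MC = 40, so 116 − 2Q = 40 and Q = 38.
CS = ½·(116 − 40)·38 = 1444; PS = (40 − 40)·38 = 0; TS = 1444.
A monopolist chooses Q where MR = MC. MR = 116 − 4Q; setting this equal to 40 gives Q = 19 and P = 78.
CS = ½·(116 − 78)·19 = 361; PS = (78 − 40)·19 = 722; TS = 1083.
Change in social welfare: 1083 − 1444 = −361.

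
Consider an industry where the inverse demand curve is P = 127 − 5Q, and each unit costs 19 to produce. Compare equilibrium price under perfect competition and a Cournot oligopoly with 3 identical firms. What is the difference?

Equilibrium price rises by 27

Competitive firms price at marginal cost: P = 19, giving Q = 21.6.
With 3 symmetric Cournot firms, each firm's FOC gives 127 − 20q = 19, so q = 5.4, Q = 3·5.4 = 16.2, and P = 46.
Change in equilibrium price: 46 − 19 = 27.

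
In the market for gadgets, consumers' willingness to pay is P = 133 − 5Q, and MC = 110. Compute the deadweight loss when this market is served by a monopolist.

DWL = 13.225

Perfect competition: P = MC = 110, so 133 − 5Q = 110 and Q = 4.6.
Monopoly sets MR = MC: 133 − 10Q = 110 ⇒ Q = 2.3, P = 133 − 5·2.3 = 121.5.
DWL is the triangle between Q = 2.3 and Q = 4.6: ½·(4.6 − 2.3)·(121.5 − 110) = 13.225.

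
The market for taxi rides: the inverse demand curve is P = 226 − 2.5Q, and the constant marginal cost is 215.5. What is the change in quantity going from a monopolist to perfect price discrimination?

The monopolist equates marginal revenue to marginal cost: 226 − 5Q = 215.5, so Q = 2.1. From demand, P = 220.75.
A perfectly discriminating monopolist sells every unit with P(Q) ≥ MC(Q), so output equals the competitive quantity Q = 4.2. Each buyer pays their reservation price, so CS = 0 and the firm captures all surplus.
Change in quantity: 4.2 − 2.1 = 2.1.

Q rises by 2.1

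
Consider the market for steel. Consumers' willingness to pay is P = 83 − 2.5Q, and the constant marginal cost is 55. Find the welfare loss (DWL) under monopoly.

DWL = 39.2

Competitive firms price at marginal cost: P = 55, giving Q = 11.2.
A monopolist chooses Q where MR = MC. MR = 83 − 5Q; setting this equal to 55 gives Q = 5.6 and P = 69.
DWL is the triangle between Q = 5.6 and Q = 11.2: ½·(11.2 − 5.6)·(69 − 55) = 39.2.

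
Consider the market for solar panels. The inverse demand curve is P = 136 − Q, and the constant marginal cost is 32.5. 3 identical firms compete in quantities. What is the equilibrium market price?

In a 3-firm Cournot equilibrium, symmetry and the first-order condition give q = (136 − 32.5)/(4) = 25.875. So Q = 77.625 and P = 58.375.

P = 58.375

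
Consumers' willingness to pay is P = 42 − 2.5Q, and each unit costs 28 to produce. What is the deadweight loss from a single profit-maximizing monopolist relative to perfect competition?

DWL = 9.8

Perfect competition: P = MC = 28, so 42 − 2.5Q = 28 and Q = 5.6.
Monopoly sets MR = MC: 42 − 5Q = 28 ⇒ Q = 2.8, P = 42 − 2.5·2.8 = 35.
DWL is the triangle between Q = 2.8 and Q = 5.6: ½·(5.6 − 2.8)·(35 − 28) = 9.8.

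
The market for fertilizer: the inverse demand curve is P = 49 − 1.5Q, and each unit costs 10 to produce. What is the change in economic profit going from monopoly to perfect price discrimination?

π rises by 253.5

The monopolist equates marginal revenue to marginal cost: 49 − 3Q = 10, so Q = 13. From demand, P = 29.5.
Profit = (29.5 − 10)·13 = 253.5.
A perfectly discriminating monopolist sells every unit with P(Q) ≥ MC(Q), so output equals the competitive quantity Q = 26. Each buyer pays their reservation price, so CS = 0 and the firm captures all surplus.
PS equals the full surplus area, 507. Profit = 507 = 507.
Change in economic profit: 507 − 253.5 = 253.5.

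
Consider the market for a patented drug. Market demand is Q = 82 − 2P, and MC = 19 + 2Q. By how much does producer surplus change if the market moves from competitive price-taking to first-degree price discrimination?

Inverting demand: P = 41 − 0.5Q.
Competitive equilibrium sets price equal to marginal cost: 41 − 0.5Q = 19 + 2Q, so Q = 8.8 and P = 36.6.
PS = P·Q − VC(Q) = 36.6·8.8 − (19·8.8 + ½·2·8.8²) = 77.44.
Under first-degree price discrimination the firm charges each unit its demand price and produces up to where P = MC, i.e. Q = 8.8. Consumer surplus is zero; producer surplus equals total surplus.
PS = ½·(41 − 19)·8.8 = 96.8.
Change in producer surplus: 96.8 − 77.44 = 19.36.

Producer surplus rises by 19.36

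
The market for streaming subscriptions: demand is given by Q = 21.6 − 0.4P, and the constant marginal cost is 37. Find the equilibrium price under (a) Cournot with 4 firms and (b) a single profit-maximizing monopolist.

Cournot: P = 40.4; Monopoly: P = 45.5

Inverting demand: P = 54 − 2.5Q.
Cournot with 4 identical firms: the symmetric best-response condition is 54 − 12.5q = 37. Each firm produces q = 1.36, total output Q = 5.44, price P = 40.4.
The monopolist equates marginal revenue to marginal cost: 54 − 5Q = 37, so Q = 3.4. From demand, P = 45.5.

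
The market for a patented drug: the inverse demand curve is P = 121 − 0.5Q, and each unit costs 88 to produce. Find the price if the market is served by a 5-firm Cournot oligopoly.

In a 5-firm Cournot equilibrium, symmetry and the first-order condition give q = (121 − 88)/(3) = 11. So Q = 55 and P = 93.5.

P = 93.5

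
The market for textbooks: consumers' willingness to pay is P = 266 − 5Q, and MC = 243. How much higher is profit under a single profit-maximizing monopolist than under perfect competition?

Under competition P = MC = 243, so Q = (266 − 243)/5 = 4.6.
Profit = (243 − 243)·4.6 = 0.
Monopoly sets MR = MC: 266 − 10Q = 243 ⇒ Q = 2.3, P = 266 − 5·2.3 = 254.5.
Profit = (254.5 − 243)·2.3 = 26.45.
Change in profit: 26.45 − 0 = 26.45.

Profit rises by 26.45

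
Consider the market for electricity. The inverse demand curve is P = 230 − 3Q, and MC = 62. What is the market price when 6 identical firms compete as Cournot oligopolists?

With 6 symmetric Cournot firms, each firm's FOC gives 230 − 21q = 62, so q = 8, Q = 6·8 = 48, and P = 86.

P = 86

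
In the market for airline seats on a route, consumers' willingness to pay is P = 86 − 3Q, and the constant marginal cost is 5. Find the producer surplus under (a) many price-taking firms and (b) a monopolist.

Competition: PS = 0; Monopoly: PS = 546.75

Perfect competition: P = MC = 5, so 86 − 3Q = 5 and Q = 27.
PS = (5 − 5)·27 = 0.
Monopoly sets MR = MC: 86 − 6Q = 5 ⇒ Q = 13.5, P = 86 − 3·13.5 = 45.5.
PS = (45.5 − 5)·13.5 = 546.75.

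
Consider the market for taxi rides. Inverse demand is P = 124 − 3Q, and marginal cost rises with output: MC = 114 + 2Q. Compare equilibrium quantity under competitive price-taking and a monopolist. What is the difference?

Competitive equilibrium sets price equal to marginal cost: 124 − 3Q = 114 + 2Q, so Q = 2 and P = 118.
A monopolist chooses Q where MR = MC. MR = 124 − 6Q; setting this equal to 114 + 2Q gives Q = 1.25 and P = 120.25.
Change in equilibrium quantity: 1.25 − 2 = −0.75.

Q falls by 0.75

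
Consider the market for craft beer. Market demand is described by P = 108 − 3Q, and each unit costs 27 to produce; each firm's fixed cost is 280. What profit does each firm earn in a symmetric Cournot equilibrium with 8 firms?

π_i = −253

Cournot with 8 identical firms: the symmetric best-response condition is 108 − 27q = 27. Each firm produces q = 3, total output Q = 24, price P = 36.
Each firm's profit = (36 − 27)·3 − 280 = −253.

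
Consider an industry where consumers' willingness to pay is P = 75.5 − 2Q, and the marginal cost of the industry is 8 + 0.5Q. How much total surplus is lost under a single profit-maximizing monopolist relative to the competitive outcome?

Competitive equilibrium sets price equal to marginal cost: 75.5 − 2Q = 8 + 0.5Q, so Q = 27 and P = 21.5.
The monopolist equates marginal revenue to marginal cost: 75.5 − 4Q = 8 + 0.5Q, so Q = 15. From demand, P = 45.5.
CS = ½·(75.5 − 21.5)·27 = 729; PS = (21.5·27 − 8·27 − ½·0.5·27²) = 182.25; TS = 911.25.
CS = ½·(75.5 − 45.5)·15 = 225; PS = (45.5·15 − 8·15 − ½·0.5·15²) = 506.25; TS = 731.25.
DWL = 911.25 − 731.25 = 180.

DWL = 180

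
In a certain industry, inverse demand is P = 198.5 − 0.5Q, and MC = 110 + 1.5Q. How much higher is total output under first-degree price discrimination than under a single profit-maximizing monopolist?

A monopolist chooses Q where MR = MC. MR = 198.5 − Q; setting this equal to 110 + 1.5Q gives Q = 35.4 and P = 180.8.
With perfect price discrimination, output is the efficient level Q = 44.25 (where demand meets MC), but every buyer pays their willingness to pay: CS = 0 and PS = total surplus.
Change in total output: 44.25 − 35.4 = 8.85.

Q rises by 8.85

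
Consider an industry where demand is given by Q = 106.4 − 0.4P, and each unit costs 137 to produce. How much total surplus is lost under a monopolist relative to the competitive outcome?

DWL = 832.05

Inverting demand: P = 266 − 2.5Q.
Perfect competition: P = MC = 137, so 266 − 2.5Q = 137 and Q = 51.6.
Monopoly sets MR = MC: 266 − 5Q = 137 ⇒ Q = 25.8, P = 266 − 2.5·25.8 = 201.5.
DWL is the triangle between Q = 25.8 and Q = 51.6: ½·(51.6 − 25.8)·(201.5 − 137) = 832.05.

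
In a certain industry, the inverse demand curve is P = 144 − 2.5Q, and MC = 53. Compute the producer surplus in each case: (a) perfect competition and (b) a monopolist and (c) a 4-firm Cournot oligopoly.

Competitive firms price at marginal cost: P = 53, giving Q = 36.4.
PS = (53 − 53)·36.4 = 0.
A monopolist chooses Q where MR = MC. MR = 144 − 5Q; setting this equal to 53 gives Q = 18.2 and P = 98.5.
PS = (98.5 − 53)·18.2 = 828.1.
With 4 symmetric Cournot firms, each firm's FOC gives 144 − 12.5q = 53, so q = 7.28, Q = 4·7.28 = 29.12, and P = 71.2.
PS = (71.2 − 53)·29.12 = 529.984.

Competition: PS = 0; Monopoly: PS = 828.1; Cournot: PS = 529.984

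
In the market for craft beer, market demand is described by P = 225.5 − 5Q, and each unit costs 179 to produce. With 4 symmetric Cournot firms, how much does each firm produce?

q_i = 1.86

With 4 symmetric Cournot firms, each firm's FOC gives 225.5 − 25q = 179, so q = 1.86, Q = 4·1.86 = 7.44, and P = 188.3.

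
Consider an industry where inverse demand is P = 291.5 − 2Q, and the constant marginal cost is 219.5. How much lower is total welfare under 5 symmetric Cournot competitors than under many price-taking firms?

Competitive firms price at marginal cost: P = 219.5, giving Q = 36.
CS = ½·(291.5 − 219.5)·36 = 1296; PS = (219.5 − 219.5)·36 = 0; TS = 1296.
With 5 symmetric Cournot firms, each firm's FOC gives 291.5 − 12q = 219.5, so q = 6, Q = 5·6 = 30, and P = 231.5.
CS = ½·(291.5 − 231.5)·30 = 900; PS = (231.5 − 219.5)·30 = 360; TS = 1260.
Change in total welfare: 1260 − 1296 = −36.

Total welfare falls by 36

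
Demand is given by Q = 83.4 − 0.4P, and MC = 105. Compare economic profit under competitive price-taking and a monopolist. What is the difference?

Inverting demand: P = 208.5 − 2.5Q.
Under competition P = MC = 105, so Q = (208.5 − 105)/2.5 = 41.4.
Profit = (105 − 105)·41.4 = 0.
Monopoly sets MR = MC: 208.5 − 5Q = 105 ⇒ Q = 20.7, P = 208.5 − 2.5·20.7 = 156.75.
Profit = (156.75 − 105)·20.7 = 1071.225.
Change in economic profit: 1071.225 − 0 = 1071.225.

π rises by 1071.225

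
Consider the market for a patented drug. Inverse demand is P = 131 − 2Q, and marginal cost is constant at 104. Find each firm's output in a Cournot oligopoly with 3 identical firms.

In a 3-firm Cournot equilibrium, symmetry and the first-order condition give q = (131 − 104)/(8) = 3.375. So Q = 10.125 and P = 110.75.

q_i = 3.375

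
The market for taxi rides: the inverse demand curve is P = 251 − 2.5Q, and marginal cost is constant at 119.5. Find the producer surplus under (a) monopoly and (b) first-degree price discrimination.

The monopolist equates marginal revenue to marginal cost: 251 − 5Q = 119.5, so Q = 26.3. From demand, P = 185.25.
PS = (185.25 − 119.5)·26.3 = 1729.225.
With perfect price discrimination, output is the efficient level Q = 52.6 (where demand meets MC), but every buyer pays their willingness to pay: CS = 0 and PS = total surplus.
PS = ½·(251 − 119.5)·52.6 = 3458.45.

Monopoly: PS = 1729.225; Perfect PD: PS = 3458.45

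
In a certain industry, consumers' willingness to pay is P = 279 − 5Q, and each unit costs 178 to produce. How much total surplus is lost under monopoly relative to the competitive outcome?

Competitive firms price at marginal cost: P = 178, giving Q = 20.2.
The monopolist equates marginal revenue to marginal cost: 279 − 10Q = 178, so Q = 10.1. From demand, P = 228.5.
DWL is the triangle between Q = 10.1 and Q = 20.2: ½·(20.2 − 10.1)·(228.5 − 178) = 255.025.

DWL = 255.025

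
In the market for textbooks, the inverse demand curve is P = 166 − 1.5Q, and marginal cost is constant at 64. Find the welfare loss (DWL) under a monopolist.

Competitive firms price at marginal cost: P = 64, giving Q = 68.
The monopolist equates marginal revenue to marginal cost: 166 − 3Q = 64, so Q = 34. From demand, P = 115.
DWL is the triangle between Q = 34 and Q = 68: ½·(68 − 34)·(115 − 64) = 867.

DWL = 867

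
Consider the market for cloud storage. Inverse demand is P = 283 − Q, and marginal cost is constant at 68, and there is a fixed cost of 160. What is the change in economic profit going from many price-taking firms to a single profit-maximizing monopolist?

Economic profit rises by 11556.25

Under competition P = MC = 68, so Q = (283 − 68)/1 = 215.
Profit = (68 − 68)·215 − 160 = −160.
Monopoly sets MR = MC: 283 − 2Q = 68 ⇒ Q = 107.5, P = 283 − 107.5 = 175.5.
Profit = (175.5 − 68)·107.5 − 160 = 11396.25.
Change in economic profit: 11396.25 − −160 = 11556.25.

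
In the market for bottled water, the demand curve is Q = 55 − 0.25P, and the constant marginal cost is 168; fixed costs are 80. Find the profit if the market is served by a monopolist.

Inverting demand: P = 220 − 4Q.
A monopolist chooses Q where MR = MC. MR = 220 − 8Q; setting this equal to 168 gives Q = 6.5 and P = 194.
Profit = (194 − 168)·6.5 − 80 = 89.

Profit = 89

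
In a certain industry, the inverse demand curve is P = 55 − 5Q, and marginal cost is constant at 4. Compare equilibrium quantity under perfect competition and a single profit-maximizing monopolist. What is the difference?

Competitive firms price at marginal cost: P = 4, giving Q = 10.2.
A monopolist chooses Q where MR = MC. MR = 55 − 10Q; setting this equal to 4 gives Q = 5.1 and P = 29.5.
Change in equilibrium quantity: 5.1 − 10.2 = −5.1.

Q falls by 5.1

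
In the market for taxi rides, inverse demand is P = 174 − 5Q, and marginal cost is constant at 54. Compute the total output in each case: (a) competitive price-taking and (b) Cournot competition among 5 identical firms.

Under competition P = MC = 54, so Q = (174 − 54)/5 = 24.
In a 5-firm Cournot equilibrium, symmetry and the first-order condition give q = (174 − 54)/(30) = 4. So Q = 20 and P = 74.

Competition: Q = 24; Cournot: Q = 20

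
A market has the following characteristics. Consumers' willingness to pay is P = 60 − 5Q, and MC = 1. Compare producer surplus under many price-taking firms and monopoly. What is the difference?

PS rises by 174.05

Under competition P = MC = 1, so Q = (60 − 1)/5 = 11.8.
PS = (1 − 1)·11.8 = 0.
The monopolist equates marginal revenue to marginal cost: 60 − 10Q = 1, so Q = 5.9. From demand, P = 30.5.
PS = (30.5 − 1)·5.9 = 174.05.
Change in producer surplus: 174.05 − 0 = 174.05.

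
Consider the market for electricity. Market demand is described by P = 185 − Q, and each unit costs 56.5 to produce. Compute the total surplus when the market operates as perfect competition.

Under competition P = MC = 56.5, so Q = (185 − 56.5)/1 = 128.5.
CS = ½·(185 − 56.5)·128.5 = 8256.125; PS = (56.5 − 56.5)·128.5 = 0; TS = 8256.125.

TS = 8256.125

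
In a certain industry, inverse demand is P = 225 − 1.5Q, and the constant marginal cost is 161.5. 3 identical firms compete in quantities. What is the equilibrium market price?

P = 177.375

In a 3-firm Cournot equilibrium, symmetry and the first-order condition give q = (225 − 161.5)/(6) = 127/12. So Q = 31.75 and P = 177.375.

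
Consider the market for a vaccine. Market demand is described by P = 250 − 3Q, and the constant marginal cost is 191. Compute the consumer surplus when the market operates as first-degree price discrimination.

A perfectly discriminating monopolist sells every unit with P(Q) ≥ MC(Q), so output equals the competitive quantity Q = 59/3. Each buyer pays their reservation price, so CS = 0 and the firm captures all surplus.
CS = 0.

CS = 0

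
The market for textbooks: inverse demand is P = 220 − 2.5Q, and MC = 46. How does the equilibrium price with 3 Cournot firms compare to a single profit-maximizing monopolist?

Cournot: P = 89.5; Monopoly: P = 133

In a 3-firm Cournot equilibrium, symmetry and the first-order condition give q = (220 − 46)/(10) = 17.4. So Q = 52.2 and P = 89.5.
The monopolist equates marginal revenue to marginal cost: 220 − 5Q = 46, so Q = 34.8. From demand, P = 133.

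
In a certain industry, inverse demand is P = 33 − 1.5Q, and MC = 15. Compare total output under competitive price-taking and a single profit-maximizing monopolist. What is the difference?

Perfect competition: P = MC = 15, so 33 − 1.5Q = 15 and Q = 12.
The monopolist equates marginal revenue to marginal cost: 33 − 3Q = 15, so Q = 6. From demand, P = 24.
Change in total output: 6 − 12 = −6.

Total output falls by 6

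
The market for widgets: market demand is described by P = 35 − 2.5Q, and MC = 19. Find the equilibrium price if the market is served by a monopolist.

The monopolist equates marginal revenue to marginal cost: 35 − 5Q = 19, so Q = 3.2. From demand, P = 27.

P = 27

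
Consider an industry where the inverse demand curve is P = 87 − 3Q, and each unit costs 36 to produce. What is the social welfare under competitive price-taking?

Competitive firms price at marginal cost: P = 36, giving Q = 17.
CS = ½·(87 − 36)·17 = 433.5; PS = (36 − 36)·17 = 0; TS = 433.5.

TS = 433.5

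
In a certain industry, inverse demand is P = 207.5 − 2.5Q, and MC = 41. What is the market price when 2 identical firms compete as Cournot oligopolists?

In a 2-firm Cournot equilibrium, symmetry and the first-order condition give q = (207.5 − 41)/(7.5) = 22.2. So Q = 44.4 and P = 96.5.

P = 96.5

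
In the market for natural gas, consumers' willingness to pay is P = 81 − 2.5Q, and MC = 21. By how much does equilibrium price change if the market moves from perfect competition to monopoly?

Equilibrium price rises by 30

Under competition P = MC = 21, so Q = (81 − 21)/2.5 = 24.
A monopolist chooses Q where MR = MC. MR = 81 − 5Q; setting this equal to 21 gives Q = 12 and P = 51.
Change in equilibrium price: 51 − 21 = 30.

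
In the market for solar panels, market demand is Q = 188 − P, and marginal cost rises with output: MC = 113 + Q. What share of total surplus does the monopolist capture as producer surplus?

PS/TS = 0.75

Inverting demand: P = 188 − Q.
A monopolist chooses Q where MR = MC. MR = 188 − 2Q; setting this equal to 113 + Q gives Q = 25 and P = 163.
CS = ½·(188 − 163)·25 = 312.5.
PS = P·Q − VC(Q) = 163·25 − (113·25 + ½·1·25²) = 937.5.
Share captured = PS/TS = 937.5/1250 = 0.75.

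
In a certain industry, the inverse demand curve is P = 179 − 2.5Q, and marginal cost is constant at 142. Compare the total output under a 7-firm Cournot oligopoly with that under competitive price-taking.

Cournot with 7 identical firms: the symmetric best-response condition is 179 − 20q = 142. Each firm produces q = 1.85, total output Q = 12.95, price P = 146.625.
Under competition P = MC = 142, so Q = (179 − 142)/2.5 = 14.8.

Cournot: Q = 12.95; Competition: Q = 14.8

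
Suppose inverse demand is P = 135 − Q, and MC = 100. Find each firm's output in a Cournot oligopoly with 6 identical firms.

q_i = 5

In a 6-firm Cournot equilibrium, symmetry and the first-order condition give q = (135 − 100)/(7) = 5. So Q = 30 and P = 105.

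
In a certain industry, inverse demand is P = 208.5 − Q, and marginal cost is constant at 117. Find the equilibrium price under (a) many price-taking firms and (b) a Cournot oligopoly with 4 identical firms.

Competitive firms price at marginal cost: P = 117, giving Q = 91.5.
With 4 symmetric Cournot firms, each firm's FOC gives 208.5 − 5q = 117, so q = 18.3, Q = 4·18.3 = 73.2, and P = 135.3.

Competition: P = 117; Cournot: P = 135.3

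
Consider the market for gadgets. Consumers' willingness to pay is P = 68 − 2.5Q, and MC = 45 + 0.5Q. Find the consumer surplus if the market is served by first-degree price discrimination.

CS = 0

A perfectly discriminating monopolist sells every unit with P(Q) ≥ MC(Q), so output equals the competitive quantity Q = 23/3. Each buyer pays their reservation price, so CS = 0 and the firm captures all surplus.
CS = 0.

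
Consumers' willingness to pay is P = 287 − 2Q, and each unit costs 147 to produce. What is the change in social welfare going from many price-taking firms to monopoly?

Under competition P = MC = 147, so Q = (287 − 147)/2 = 70.
CS = ½·(287 − 147)·70 = 4900; PS = (147 − 147)·70 = 0; TS = 4900.
The monopolist equates marginal revenue to marginal cost: 287 − 4Q = 147, so Q = 35. From demand, P = 217.
CS = ½·(287 − 217)·35 = 1225; PS = (217 − 147)·35 = 2450; TS = 3675.
Change in social welfare: 3675 − 4900 = −1225.

Social welfare falls by 1225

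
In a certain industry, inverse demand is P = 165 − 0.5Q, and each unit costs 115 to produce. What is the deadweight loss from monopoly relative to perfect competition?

DWL = 625

Under competition P = MC = 115, so Q = (165 − 115)/0.5 = 100.
The monopolist equates marginal revenue to marginal cost: 165 − Q = 115, so Q = 50. From demand, P = 140.
DWL is the triangle between Q = 50 and Q = 100: ½·(100 − 50)·(140 − 115) = 625.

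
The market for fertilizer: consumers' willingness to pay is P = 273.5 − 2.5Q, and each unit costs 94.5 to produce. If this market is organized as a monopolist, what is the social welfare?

TS = 4806.15

Monopoly sets MR = MC: 273.5 − 5Q = 94.5 ⇒ Q = 35.8, P = 273.5 − 2.5·35.8 = 184.
CS = ½·(273.5 − 184)·35.8 = 1602.05; PS = (184 − 94.5)·35.8 = 3204.1; TS = 4806.15.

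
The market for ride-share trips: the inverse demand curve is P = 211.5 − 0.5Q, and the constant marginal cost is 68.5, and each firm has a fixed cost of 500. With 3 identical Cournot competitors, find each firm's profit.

π_i = 2056.125

With 3 symmetric Cournot firms, each firm's FOC gives 211.5 − 2q = 68.5, so q = 71.5, Q = 3·71.5 = 214.5, and P = 104.25.
Each firm's profit = (104.25 − 68.5)·71.5 − 500 = 2056.125.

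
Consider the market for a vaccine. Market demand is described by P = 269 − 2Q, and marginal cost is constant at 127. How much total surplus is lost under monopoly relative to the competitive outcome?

Perfect competition: P = MC = 127, so 269 − 2Q = 127 and Q = 71.
Monopoly sets MR = MC: 269 − 4Q = 127 ⇒ Q = 35.5, P = 269 − 2·35.5 = 198.
DWL is the triangle between Q = 35.5 and Q = 71: ½·(71 − 35.5)·(198 − 127) = 1260.25.

DWL = 1260.25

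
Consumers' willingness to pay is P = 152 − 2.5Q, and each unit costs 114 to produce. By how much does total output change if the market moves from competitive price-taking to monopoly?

Q falls by 7.6

Competitive firms price at marginal cost: P = 114, giving Q = 15.2.
A monopolist chooses Q where MR = MC. MR = 152 − 5Q; setting this equal to 114 gives Q = 7.6 and P = 133.
Change in total output: 7.6 − 15.2 = −7.6.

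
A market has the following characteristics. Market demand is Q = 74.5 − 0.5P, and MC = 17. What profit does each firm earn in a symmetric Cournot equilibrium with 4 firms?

π_i = 348.48

Inverting demand: P = 149 − 2Q.
In a 4-firm Cournot equilibrium, symmetry and the first-order condition give q = (149 − 17)/(10) = 13.2. So Q = 52.8 and P = 43.4.
Each firm's profit = (43.4 − 17)·13.2 = 348.48.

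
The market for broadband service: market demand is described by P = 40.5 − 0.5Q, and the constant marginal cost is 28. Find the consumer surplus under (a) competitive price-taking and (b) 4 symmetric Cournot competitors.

Perfect competition: P = MC = 28, so 40.5 − 0.5Q = 28 and Q = 25.
CS = ½·(40.5 − 28)·25 = 156.25.
In a 4-firm Cournot equilibrium, symmetry and the first-order condition give q = (40.5 − 28)/(2.5) = 5. So Q = 20 and P = 30.5.
CS = ½·(40.5 − 30.5)·20 = 100.

Competition: CS = 156.25; Cournot: CS = 100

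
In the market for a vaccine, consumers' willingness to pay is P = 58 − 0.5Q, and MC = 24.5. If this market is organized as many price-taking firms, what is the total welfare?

Competitive firms price at marginal cost: P = 24.5, giving Q = 67.
CS = ½·(58 − 24.5)·67 = 1122.25; PS = (24.5 − 24.5)·67 = 0; TS = 1122.25.

TS = 1122.25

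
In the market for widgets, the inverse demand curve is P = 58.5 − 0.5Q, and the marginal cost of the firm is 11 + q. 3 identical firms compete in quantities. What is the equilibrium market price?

Cournot with 3 identical firms: the symmetric best-response condition is 58.5 − 2q = 11 + q. Each firm produces q = 95/6, total output Q = 47.5, price P = 34.75.

P = 34.75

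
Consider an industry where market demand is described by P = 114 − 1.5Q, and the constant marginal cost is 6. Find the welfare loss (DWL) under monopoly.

DWL = 972

Perfect competition: P = MC = 6, so 114 − 1.5Q = 6 and Q = 72.
The monopolist equates marginal revenue to marginal cost: 114 − 3Q = 6, so Q = 36. From demand, P = 60.
DWL is the triangle between Q = 36 and Q = 72: ½·(72 − 36)·(60 − 6) = 972.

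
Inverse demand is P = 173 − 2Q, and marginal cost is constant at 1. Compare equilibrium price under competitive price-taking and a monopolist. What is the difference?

Equilibrium price rises by 86

Under competition P = MC = 1, so Q = (173 − 1)/2 = 86.
Monopoly sets MR = MC: 173 − 4Q = 1 ⇒ Q = 43, P = 173 − 2·43 = 87.
Change in equilibrium price: 87 − 1 = 86.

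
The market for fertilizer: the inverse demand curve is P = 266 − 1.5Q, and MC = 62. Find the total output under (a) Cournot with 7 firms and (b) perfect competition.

Cournot: Q = 119; Competition: Q = 136

In a 7-firm Cournot equilibrium, symmetry and the first-order condition give q = (266 − 62)/(12) = 17. So Q = 119 and P = 87.5.
Perfect competition: P = MC = 62, so 266 − 1.5Q = 62 and Q = 136.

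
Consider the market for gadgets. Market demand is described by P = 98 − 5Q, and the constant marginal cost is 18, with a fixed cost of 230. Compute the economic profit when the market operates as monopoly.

Profit = 90

A monopolist chooses Q where MR = MC. MR = 98 − 10Q; setting this equal to 18 gives Q = 8 and P = 58.
Profit = (58 − 18)·8 − 230 = 90.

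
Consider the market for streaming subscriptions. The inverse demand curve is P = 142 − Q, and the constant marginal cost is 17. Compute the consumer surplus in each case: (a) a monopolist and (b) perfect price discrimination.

Monopoly sets MR = MC: 142 − 2Q = 17 ⇒ Q = 62.5, P = 142 − 62.5 = 79.5.
CS = ½·(142 − 79.5)·62.5 = 1953.125.
With perfect price discrimination, output is the efficient level Q = 125 (where demand meets MC), but every buyer pays their willingness to pay: CS = 0 and PS = total surplus.
CS = 0.

Monopoly: CS = 1953.125; Perfect PD: CS = 0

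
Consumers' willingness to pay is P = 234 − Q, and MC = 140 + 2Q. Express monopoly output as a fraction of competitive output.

Monopoly sets MR = MC: 234 − 2Q = 140 + 2Q ⇒ Q = 23.5, P = 234 − 23.5 = 210.5.
Competitive equilibrium sets price equal to marginal cost: 234 − Q = 140 + 2Q, so Q = 94/3 and P = 608/3.
Ratio Q_m/Q_c = 23.5/(94/3) = 0.75.

Q_m/Q_c = 0.75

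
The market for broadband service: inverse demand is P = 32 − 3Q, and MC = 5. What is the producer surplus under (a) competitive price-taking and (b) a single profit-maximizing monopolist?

Competitive firms price at marginal cost: P = 5, giving Q = 9.
PS = (5 − 5)·9 = 0.
A monopolist chooses Q where MR = MC. MR = 32 − 6Q; setting this equal to 5 gives Q = 4.5 and P = 18.5.
PS = (18.5 − 5)·4.5 = 60.75.

Competition: PS = 0; Monopoly: PS = 60.75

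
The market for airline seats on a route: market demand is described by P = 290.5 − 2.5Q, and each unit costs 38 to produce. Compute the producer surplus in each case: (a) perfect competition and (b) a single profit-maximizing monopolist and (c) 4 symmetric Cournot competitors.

Competitive firms price at marginal cost: P = 38, giving Q = 101.
PS = (38 − 38)·101 = 0.
A monopolist chooses Q where MR = MC. MR = 290.5 − 5Q; setting this equal to 38 gives Q = 50.5 and P = 164.25.
PS = (164.25 − 38)·50.5 = 6375.625.
In a 4-firm Cournot equilibrium, symmetry and the first-order condition give q = (290.5 − 38)/(12.5) = 20.2. So Q = 80.8 and P = 88.5.
PS = (88.5 − 38)·80.8 = 4080.4.

Competition: PS = 0; Monopoly: PS = 6375.625; Cournot: PS = 4080.4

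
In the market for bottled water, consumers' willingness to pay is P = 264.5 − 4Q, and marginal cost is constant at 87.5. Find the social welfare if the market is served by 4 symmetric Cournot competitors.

With 4 symmetric Cournot firms, each firm's FOC gives 264.5 − 20q = 87.5, so q = 8.85, Q = 4·8.85 = 35.4, and P = 122.9.
CS = ½·(264.5 − 122.9)·35.4 = 2506.32; PS = (122.9 − 87.5)·35.4 = 1253.16; TS = 3759.48.

TS = 3759.48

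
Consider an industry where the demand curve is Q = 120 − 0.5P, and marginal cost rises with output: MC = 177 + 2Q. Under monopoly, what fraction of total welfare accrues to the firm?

Inverting demand: P = 240 − 2Q.
The monopolist equates marginal revenue to marginal cost: 240 − 4Q = 177 + 2Q, so Q = 10.5. From demand, P = 219.
CS = ½·(240 − 219)·10.5 = 110.25.
PS = P·Q − VC(Q) = 219·10.5 − (177·10.5 + ½·2·10.5²) = 330.75.
Share captured = PS/TS = 330.75/441 = 0.75.

PS/TS = 0.75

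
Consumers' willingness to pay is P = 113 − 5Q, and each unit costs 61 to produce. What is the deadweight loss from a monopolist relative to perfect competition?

Perfect competition: P = MC = 61, so 113 − 5Q = 61 and Q = 10.4.
The monopolist equates marginal revenue to marginal cost: 113 − 10Q = 61, so Q = 5.2. From demand, P = 87.
DWL is the triangle between Q = 5.2 and Q = 10.4: ½·(10.4 − 5.2)·(87 − 61) = 67.6.

DWL = 67.6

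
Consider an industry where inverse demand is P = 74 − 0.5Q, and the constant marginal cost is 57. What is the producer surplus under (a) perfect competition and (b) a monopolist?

Under competition P = MC = 57, so Q = (74 − 57)/0.5 = 34.
PS = (57 − 57)·34 = 0.
The monopolist equates marginal revenue to marginal cost: 74 − Q = 57, so Q = 17. From demand, P = 65.5.
PS = (65.5 − 57)·17 = 144.5.

Competition: PS = 0; Monopoly: PS = 144.5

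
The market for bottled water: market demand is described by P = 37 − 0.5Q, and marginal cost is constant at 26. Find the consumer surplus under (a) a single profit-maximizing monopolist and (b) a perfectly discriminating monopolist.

Monopoly: CS = 30.25; Perfect PD: CS = 0

The monopolist equates marginal revenue to marginal cost: 37 − Q = 26, so Q = 11. From demand, P = 31.5.
CS = ½·(37 − 31.5)·11 = 30.25.
A perfectly discriminating monopolist sells every unit with P(Q) ≥ MC(Q), so output equals the competitive quantity Q = 22. Each buyer pays their reservation price, so CS = 0 and the firm captures all surplus.
CS = 0.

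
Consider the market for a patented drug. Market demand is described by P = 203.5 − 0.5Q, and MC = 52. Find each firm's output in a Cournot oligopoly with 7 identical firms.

With 7 symmetric Cournot firms, each firm's FOC gives 203.5 − 4q = 52, so q = 37.875, Q = 7·37.875 = 265.125, and P = 1135/16.

q_i = 37.875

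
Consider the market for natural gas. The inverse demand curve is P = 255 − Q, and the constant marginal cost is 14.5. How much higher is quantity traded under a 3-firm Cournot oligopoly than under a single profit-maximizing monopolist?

Monopoly sets MR = MC: 255 − 2Q = 14.5 ⇒ Q = 120.25, P = 255 − 120.25 = 134.75.
In a 3-firm Cournot equilibrium, symmetry and the first-order condition give q = (255 − 14.5)/(4) = 60.125. So Q = 180.375 and P = 74.625.
Change in quantity traded: 180.375 − 120.25 = 60.125.

Q rises by 60.125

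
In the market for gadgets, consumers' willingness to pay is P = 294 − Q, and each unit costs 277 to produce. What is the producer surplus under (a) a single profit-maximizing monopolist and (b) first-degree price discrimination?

The monopolist equates marginal revenue to marginal cost: 294 − 2Q = 277, so Q = 8.5. From demand, P = 285.5.
PS = (285.5 − 277)·8.5 = 72.25.
Under first-degree price discrimination the firm charges each unit its demand price and produces up to where P = MC, i.e. Q = 17. Consumer surplus is zero; producer surplus equals total surplus.
PS = ½·(294 − 277)·17 = 144.5.

Monopoly: PS = 72.25; Perfect PD: PS = 144.5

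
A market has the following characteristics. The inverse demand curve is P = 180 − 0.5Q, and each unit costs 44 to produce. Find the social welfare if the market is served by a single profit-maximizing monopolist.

TS = 13872

Monopoly sets MR = MC: 180 − Q = 44 ⇒ Q = 136, P = 180 − 0.5·136 = 112.
CS = ½·(180 − 112)·136 = 4624; PS = (112 − 44)·136 = 9248; TS = 13872.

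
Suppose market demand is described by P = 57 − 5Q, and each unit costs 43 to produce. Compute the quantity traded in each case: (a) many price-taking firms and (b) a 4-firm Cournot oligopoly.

Competition: Q = 2.8; Cournot: Q = 2.24

Perfect competition: P = MC = 43, so 57 − 5Q = 43 and Q = 2.8.
In a 4-firm Cournot equilibrium, symmetry and the first-order condition give q = (57 − 43)/(25) = 0.56. So Q = 2.24 and P = 45.8.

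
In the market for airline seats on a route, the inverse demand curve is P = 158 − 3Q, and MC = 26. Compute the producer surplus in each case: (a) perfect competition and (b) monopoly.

Perfect competition: P = MC = 26, so 158 − 3Q = 26 and Q = 44.
PS = (26 − 26)·44 = 0.
The monopolist equates marginal revenue to marginal cost: 158 − 6Q = 26, so Q = 22. From demand, P = 92.
PS = (92 − 26)·22 = 1452.

Competition: PS = 0; Monopoly: PS = 1452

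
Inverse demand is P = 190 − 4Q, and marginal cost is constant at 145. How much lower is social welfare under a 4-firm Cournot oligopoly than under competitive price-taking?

Competitive firms price at marginal cost: P = 145, giving Q = 11.25.
CS = ½·(190 − 145)·11.25 = 253.125; PS = (145 − 145)·11.25 = 0; TS = 253.125.
Cournot with 4 identical firms: the symmetric best-response condition is 190 − 20q = 145. Each firm produces q = 2.25, total output Q = 9, price P = 154.
CS = ½·(190 − 154)·9 = 162; PS = (154 − 145)·9 = 81; TS = 243.
Change in social welfare: 243 − 253.125 = −10.125.

TS falls by 10.125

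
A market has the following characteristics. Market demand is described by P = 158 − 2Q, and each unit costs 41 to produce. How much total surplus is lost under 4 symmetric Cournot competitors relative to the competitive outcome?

Under competition P = MC = 41, so Q = (158 − 41)/2 = 58.5.
In a 4-firm Cournot equilibrium, symmetry and the first-order condition give q = (158 − 41)/(10) = 11.7. So Q = 46.8 and P = 64.4.
DWL is the triangle between Q = 46.8 and Q = 58.5: ½·(58.5 − 46.8)·(64.4 − 41) = 136.89.

DWL = 136.89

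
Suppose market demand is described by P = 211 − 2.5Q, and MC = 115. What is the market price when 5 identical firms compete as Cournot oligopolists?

P = 131

In a 5-firm Cournot equilibrium, symmetry and the first-order condition give q = (211 − 115)/(15) = 6.4. So Q = 32 and P = 131.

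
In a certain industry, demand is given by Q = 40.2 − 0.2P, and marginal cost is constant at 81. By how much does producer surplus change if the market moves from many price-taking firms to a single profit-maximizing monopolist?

Inverting demand: P = 201 − 5Q.
Under competition P = MC = 81, so Q = (201 − 81)/5 = 24.
PS = (81 − 81)·24 = 0.
A monopolist chooses Q where MR = MC. MR = 201 − 10Q; setting this equal to 81 gives Q = 12 and P = 141.
PS = (141 − 81)·12 = 720.
Change in producer surplus: 720 − 0 = 720.

PS rises by 720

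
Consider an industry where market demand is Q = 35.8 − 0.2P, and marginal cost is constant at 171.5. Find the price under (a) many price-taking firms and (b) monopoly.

Inverting demand: P = 179 − 5Q.
Competitive firms price at marginal cost: P = 171.5, giving Q = 1.5.
A monopolist chooses Q where MR = MC. MR = 179 − 10Q; setting this equal to 171.5 gives Q = 0.75 and P = 175.25.

Competition: P = 171.5; Monopoly: P = 175.25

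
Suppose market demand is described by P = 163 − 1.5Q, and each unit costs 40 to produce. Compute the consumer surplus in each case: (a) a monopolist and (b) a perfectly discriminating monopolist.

A monopolist chooses Q where MR = MC. MR = 163 − 3Q; setting this equal to 40 gives Q = 41 and P = 101.5.
CS = ½·(163 − 101.5)·41 = 1260.75.
With perfect price discrimination, output is the efficient level Q = 82 (where demand meets MC), but every buyer pays their willingness to pay: CS = 0 and PS = total surplus.
CS = 0.

Monopoly: CS = 1260.75; Perfect PD: CS = 0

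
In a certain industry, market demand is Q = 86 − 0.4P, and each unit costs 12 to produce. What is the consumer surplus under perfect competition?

CS = 8241.8

Inverting demand: P = 215 − 2.5Q.
Perfect competition: P = MC = 12, so 215 − 2.5Q = 12 and Q = 81.2.
CS = ½·(215 − 12)·81.2 = 8241.8.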